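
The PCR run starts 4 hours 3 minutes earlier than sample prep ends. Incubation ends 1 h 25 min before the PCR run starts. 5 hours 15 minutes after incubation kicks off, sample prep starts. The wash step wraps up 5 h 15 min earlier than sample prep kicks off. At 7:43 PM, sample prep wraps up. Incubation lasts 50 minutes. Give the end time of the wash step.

1:25 PM

The PCR run starts at 7:43 PM − 243 min = 3:40 PM.
Incubation ends at 3:40 PM − 85 min = 2:15 PM.
Incubation starts at 2:15 PM − 50 min = 1:25 PM.
Sample prep starts at 1:25 PM + 315 min = 6:40 PM.
The wash step ends at 6:40 PM − 315 min = 1:25 PM.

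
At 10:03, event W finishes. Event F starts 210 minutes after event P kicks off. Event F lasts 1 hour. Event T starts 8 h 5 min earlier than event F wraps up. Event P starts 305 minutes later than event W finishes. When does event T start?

Event P starts at 10:03 + 305 min = 15:08.
Event F starts at 15:08 + 210 min = 18:38.
Event F ends at 18:38 + 60 min = 19:38.
Event T starts at 19:38 − 485 min = 11:33.

11:33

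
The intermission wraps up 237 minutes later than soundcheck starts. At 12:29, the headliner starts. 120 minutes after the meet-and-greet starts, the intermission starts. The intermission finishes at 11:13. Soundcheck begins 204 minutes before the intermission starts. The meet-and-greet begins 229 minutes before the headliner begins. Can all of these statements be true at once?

Yes

The meet-and-greet starts at 12:29 − 229 min = 08:40.
The intermission starts at 08:40 + 120 min = 10:40.
Soundcheck starts at 10:40 − 204 min = 07:16.
The intermission ends at 07:16 + 237 min = 11:13.
That matches the stated 11:13, so the schedule is consistent.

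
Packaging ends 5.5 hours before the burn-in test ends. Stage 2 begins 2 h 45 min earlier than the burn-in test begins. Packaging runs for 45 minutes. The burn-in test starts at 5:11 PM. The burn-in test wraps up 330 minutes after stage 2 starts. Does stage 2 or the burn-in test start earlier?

stage 2

Stage 2 starts at 5:11 PM − 165 min = 2:26 PM.
Stage 2 starts at 2:26 PM and the burn-in test starts at 5:11 PM, so stage 2 is first.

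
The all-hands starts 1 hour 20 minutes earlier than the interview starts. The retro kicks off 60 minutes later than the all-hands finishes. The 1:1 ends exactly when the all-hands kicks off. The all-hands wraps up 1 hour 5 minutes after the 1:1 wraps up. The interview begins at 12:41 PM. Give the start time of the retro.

1:26 PM

The all-hands starts at 12:41 PM − 80 min = 11:21 AM.
So the 1:1 ends at 11:21 AM.
The all-hands ends at 11:21 AM + 65 min = 12:26 PM.
The retro starts at 12:26 PM + 60 min = 1:26 PM.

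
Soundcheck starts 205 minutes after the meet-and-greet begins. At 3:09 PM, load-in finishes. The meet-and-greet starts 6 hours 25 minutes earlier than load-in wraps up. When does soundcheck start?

12:09 PM

The meet-and-greet starts at 3:09 PM − 385 min = 8:44 AM.
Soundcheck starts at 8:44 AM + 205 min = 12:09 PM.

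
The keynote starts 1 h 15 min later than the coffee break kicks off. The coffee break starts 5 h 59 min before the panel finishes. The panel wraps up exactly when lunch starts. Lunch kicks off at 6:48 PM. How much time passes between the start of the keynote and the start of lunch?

The panel ends at 6:48 PM.
The coffee break starts at 6:48 PM − 359 min = 12:49 PM.
The keynote starts at 12:49 PM + 75 min = 2:04 PM.
From 2:04 PM to 6:48 PM is 4 h 44 min.

4 h 44 min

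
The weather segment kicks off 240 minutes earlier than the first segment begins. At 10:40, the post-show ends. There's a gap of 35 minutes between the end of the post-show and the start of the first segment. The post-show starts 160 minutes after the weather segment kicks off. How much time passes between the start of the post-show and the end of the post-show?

The first segment starts at 10:40 + 35 min = 11:15.
The weather segment starts at 11:15 − 240 min = 07:15.
The post-show starts at 07:15 + 160 min = 09:55.
From 09:55 to 10:40 is 45 minutes.

45 minutes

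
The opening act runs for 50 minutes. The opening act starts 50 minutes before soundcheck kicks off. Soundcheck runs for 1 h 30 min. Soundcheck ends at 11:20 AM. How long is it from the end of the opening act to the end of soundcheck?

Soundcheck starts at 11:20 AM − 90 min = 9:50 AM.
The opening act starts at 9:50 AM − 50 min = 9:00 AM.
The opening act ends at 9:00 AM + 50 min = 9:50 AM.
From 9:50 AM to 11:20 AM is 90 minutes.

90 minutes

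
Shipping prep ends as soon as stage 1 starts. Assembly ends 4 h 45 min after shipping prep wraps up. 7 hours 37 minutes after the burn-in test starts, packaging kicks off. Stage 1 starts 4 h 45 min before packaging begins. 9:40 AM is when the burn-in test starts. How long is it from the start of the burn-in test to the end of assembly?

7 h 37 min

Packaging starts at 9:40 AM + 457 min = 5:17 PM.
Stage 1 starts at 5:17 PM − 285 min = 12:32 PM.
So shipping prep ends at 12:32 PM.
Assembly ends at 12:32 PM + 285 min = 5:17 PM.
From 9:40 AM to 5:17 PM is 7 h 37 min.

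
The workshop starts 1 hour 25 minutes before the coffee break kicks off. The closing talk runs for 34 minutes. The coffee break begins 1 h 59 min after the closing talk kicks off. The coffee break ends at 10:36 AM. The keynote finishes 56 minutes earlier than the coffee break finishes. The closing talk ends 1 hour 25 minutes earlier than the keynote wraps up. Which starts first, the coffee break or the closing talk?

The keynote ends at 10:36 AM − 56 min = 9:40 AM.
The closing talk ends at 9:40 AM − 85 min = 8:15 AM.
The closing talk starts at 8:15 AM − 34 min = 7:41 AM.
The coffee break starts at 7:41 AM + 119 min = 9:40 AM.
The coffee break starts at 9:40 AM and the closing talk starts at 7:41 AM, so the closing talk is first.

the closing talk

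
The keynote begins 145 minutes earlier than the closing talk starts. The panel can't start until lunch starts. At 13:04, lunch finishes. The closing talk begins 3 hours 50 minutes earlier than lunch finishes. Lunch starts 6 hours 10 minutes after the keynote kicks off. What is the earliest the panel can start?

12:59

The closing talk starts at 13:04 − 230 min = 09:14.
The keynote starts at 09:14 − 145 min = 06:49.
Lunch starts at 06:49 + 370 min = 12:59.
The panel is bounded by lunch, so the earliest it can start is 12:59.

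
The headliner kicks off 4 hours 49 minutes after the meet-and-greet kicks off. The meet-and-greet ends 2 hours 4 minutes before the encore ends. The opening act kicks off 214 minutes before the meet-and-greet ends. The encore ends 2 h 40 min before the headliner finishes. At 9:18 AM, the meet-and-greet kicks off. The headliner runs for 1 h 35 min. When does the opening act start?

7:24 AM

The headliner starts at 9:18 AM + 289 min = 2:07 PM.
The headliner ends at 2:07 PM + 95 min = 3:42 PM.
The encore ends at 3:42 PM − 160 min = 1:02 PM.
The meet-and-greet ends at 1:02 PM − 124 min = 10:58 AM.
The opening act starts at 10:58 AM − 214 min = 7:24 AM.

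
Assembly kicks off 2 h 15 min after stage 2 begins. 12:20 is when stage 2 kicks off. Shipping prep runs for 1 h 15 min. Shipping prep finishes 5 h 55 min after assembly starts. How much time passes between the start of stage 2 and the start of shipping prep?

6 h 55 min

Assembly starts at 12:20 + 135 min = 14:35.
Shipping prep ends at 14:35 + 355 min = 20:30.
Shipping prep starts at 20:30 − 75 min = 19:15.
From 12:20 to 19:15 is 6 h 55 min.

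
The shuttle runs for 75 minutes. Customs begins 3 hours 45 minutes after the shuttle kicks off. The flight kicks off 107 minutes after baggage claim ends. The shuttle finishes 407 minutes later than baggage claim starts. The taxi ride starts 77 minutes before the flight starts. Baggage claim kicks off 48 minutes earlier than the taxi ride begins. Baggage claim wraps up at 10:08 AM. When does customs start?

7:07 PM

The flight starts at 10:08 AM + 107 min = 11:55 AM.
The taxi ride starts at 11:55 AM − 77 min = 10:38 AM.
Baggage claim starts at 10:38 AM − 48 min = 9:50 AM.
The shuttle ends at 9:50 AM + 407 min = 4:37 PM.
The shuttle starts at 4:37 PM − 75 min = 3:22 PM.
Customs starts at 3:22 PM + 225 min = 7:07 PM.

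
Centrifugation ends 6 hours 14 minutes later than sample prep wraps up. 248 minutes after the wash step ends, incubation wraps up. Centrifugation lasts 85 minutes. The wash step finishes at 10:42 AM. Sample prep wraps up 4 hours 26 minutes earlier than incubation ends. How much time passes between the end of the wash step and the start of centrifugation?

Incubation ends at 10:42 AM + 248 min = 2:50 PM.
Sample prep ends at 2:50 PM − 266 min = 10:24 AM.
Centrifugation ends at 10:24 AM + 374 min = 4:38 PM.
Centrifugation starts at 4:38 PM − 85 min = 3:13 PM.
From 10:42 AM to 3:13 PM is 4 hours 31 minutes.

4 hours 31 minutes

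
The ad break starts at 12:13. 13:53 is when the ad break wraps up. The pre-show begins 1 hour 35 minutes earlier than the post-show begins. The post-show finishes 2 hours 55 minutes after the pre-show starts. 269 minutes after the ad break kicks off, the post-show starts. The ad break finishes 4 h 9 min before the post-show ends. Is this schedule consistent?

The post-show starts at 12:13 + 269 min = 16:42.
The pre-show starts at 16:42 − 95 min = 15:07.
The post-show ends at 15:07 + 175 min = 18:02.
The ad break ends at 18:02 − 249 min = 13:53.
That matches the stated 13:53, so the schedule is consistent.

Yes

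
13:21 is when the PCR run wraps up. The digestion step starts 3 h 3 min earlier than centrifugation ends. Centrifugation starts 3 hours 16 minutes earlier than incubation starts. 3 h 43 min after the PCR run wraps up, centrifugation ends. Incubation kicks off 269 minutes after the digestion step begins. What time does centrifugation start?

Centrifugation ends at 13:21 + 223 min = 17:04.
The digestion step starts at 17:04 − 183 min = 14:01.
Incubation starts at 14:01 + 269 min = 18:30.
Centrifugation starts at 18:30 − 196 min = 15:14.

15:14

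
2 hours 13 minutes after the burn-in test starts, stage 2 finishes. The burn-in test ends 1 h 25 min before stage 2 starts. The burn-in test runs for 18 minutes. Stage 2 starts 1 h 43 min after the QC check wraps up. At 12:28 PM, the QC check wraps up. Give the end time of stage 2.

2:41 PM

Stage 2 starts at 12:28 PM + 103 min = 2:11 PM.
The burn-in test ends at 2:11 PM − 85 min = 12:46 PM.
The burn-in test starts at 12:46 PM − 18 min = 12:28 PM.
Stage 2 ends at 12:28 PM + 133 min = 2:41 PM.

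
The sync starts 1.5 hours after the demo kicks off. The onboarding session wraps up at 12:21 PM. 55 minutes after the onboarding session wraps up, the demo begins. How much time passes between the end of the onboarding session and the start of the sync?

The demo starts at 12:21 PM + 55 min = 1:16 PM.
The sync starts at 1:16 PM + 90 min = 2:46 PM.
From 12:21 PM to 2:46 PM is 145 minutes.

145 minutes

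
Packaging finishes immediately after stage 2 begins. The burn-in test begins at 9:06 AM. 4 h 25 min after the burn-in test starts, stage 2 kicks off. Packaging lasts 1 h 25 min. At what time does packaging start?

12:06 PM

Stage 2 starts at 9:06 AM + 265 min = 1:31 PM.
So packaging ends at 1:31 PM.
Packaging starts at 1:31 PM − 85 min = 12:06 PM.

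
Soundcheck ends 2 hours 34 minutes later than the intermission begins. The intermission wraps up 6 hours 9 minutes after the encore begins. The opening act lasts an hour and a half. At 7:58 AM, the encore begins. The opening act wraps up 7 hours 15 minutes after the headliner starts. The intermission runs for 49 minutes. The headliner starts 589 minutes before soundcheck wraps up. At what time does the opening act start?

11:48 AM

The intermission ends at 7:58 AM + 369 min = 2:07 PM.
The intermission starts at 2:07 PM − 49 min = 1:18 PM.
Soundcheck ends at 1:18 PM + 154 min = 3:52 PM.
The headliner starts at 3:52 PM − 589 min = 6:03 AM.
The opening act ends at 6:03 AM + 435 min = 1:18 PM.
The opening act starts at 1:18 PM − 90 min = 11:48 AM.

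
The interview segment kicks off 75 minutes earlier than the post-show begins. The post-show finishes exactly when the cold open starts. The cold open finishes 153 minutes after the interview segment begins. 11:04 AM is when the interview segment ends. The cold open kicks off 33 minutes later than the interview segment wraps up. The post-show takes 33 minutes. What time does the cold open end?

The cold open starts at 11:04 AM + 33 min = 11:37 AM.
So the post-show ends at 11:37 AM.
The post-show starts at 11:37 AM − 33 min = 11:04 AM.
The interview segment starts at 11:04 AM − 75 min = 9:49 AM.
The cold open ends at 9:49 AM + 153 min = 12:22 PM.

12:22 PM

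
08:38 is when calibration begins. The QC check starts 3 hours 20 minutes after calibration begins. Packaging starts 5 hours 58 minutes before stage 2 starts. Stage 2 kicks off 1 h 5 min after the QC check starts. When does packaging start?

07:05

The QC check starts at 08:38 + 200 min = 11:58.
Stage 2 starts at 11:58 + 65 min = 13:03.
Packaging starts at 13:03 − 358 min = 07:05.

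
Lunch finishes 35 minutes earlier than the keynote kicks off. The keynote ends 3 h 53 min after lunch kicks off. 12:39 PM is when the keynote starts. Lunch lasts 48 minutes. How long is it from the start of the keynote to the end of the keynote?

2 h 30 min

Lunch ends at 12:39 PM − 35 min = 12:04 PM.
Lunch starts at 12:04 PM − 48 min = 11:16 AM.
The keynote ends at 11:16 AM + 233 min = 3:09 PM.
From 12:39 PM to 3:09 PM is 2 h 30 min.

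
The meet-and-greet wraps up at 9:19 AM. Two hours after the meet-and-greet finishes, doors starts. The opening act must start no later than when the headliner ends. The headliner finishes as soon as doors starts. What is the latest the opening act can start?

Doors starts at 9:19 AM + 120 min = 11:19 AM.
So the headliner ends at 11:19 AM.
The opening act is bounded by the headliner, so the latest it can start is 11:19 AM.

11:19 AM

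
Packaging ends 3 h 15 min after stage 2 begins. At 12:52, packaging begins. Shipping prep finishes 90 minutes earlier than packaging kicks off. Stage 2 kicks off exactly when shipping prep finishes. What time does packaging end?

14:37

Shipping prep ends at 12:52 − 90 min = 11:22.
So stage 2 starts at 11:22.
Packaging ends at 11:22 + 195 min = 14:37.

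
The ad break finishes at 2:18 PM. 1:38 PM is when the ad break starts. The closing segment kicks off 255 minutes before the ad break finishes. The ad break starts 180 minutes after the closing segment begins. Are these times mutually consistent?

No

The closing segment starts at 2:18 PM − 255 min = 10:03 AM.
The ad break starts at 10:03 AM + 180 min = 1:03 PM.
But the ad break is also said to start at 1:38 PM — a 35-minute conflict.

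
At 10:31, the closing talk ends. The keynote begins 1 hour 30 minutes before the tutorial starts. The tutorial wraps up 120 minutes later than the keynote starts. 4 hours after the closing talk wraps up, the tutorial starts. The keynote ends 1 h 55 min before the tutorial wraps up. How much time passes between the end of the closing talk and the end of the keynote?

The tutorial starts at 10:31 + 240 min = 14:31.
The keynote starts at 14:31 − 90 min = 13:01.
The tutorial ends at 13:01 + 120 min = 15:01.
The keynote ends at 15:01 − 115 min = 13:06.
From 10:31 to 13:06 is 2 hours 35 minutes.

2 hours 35 minutes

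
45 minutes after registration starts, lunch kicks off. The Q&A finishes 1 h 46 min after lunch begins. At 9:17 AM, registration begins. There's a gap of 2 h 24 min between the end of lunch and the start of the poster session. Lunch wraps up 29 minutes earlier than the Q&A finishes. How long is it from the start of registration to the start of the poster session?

Lunch starts at 9:17 AM + 45 min = 10:02 AM.
The Q&A ends at 10:02 AM + 106 min = 11:48 AM.
Lunch ends at 11:48 AM − 29 min = 11:19 AM.
The poster session starts at 11:19 AM + 144 min = 1:43 PM.
From 9:17 AM to 1:43 PM is 4 hours 26 minutes.

4 hours 26 minutes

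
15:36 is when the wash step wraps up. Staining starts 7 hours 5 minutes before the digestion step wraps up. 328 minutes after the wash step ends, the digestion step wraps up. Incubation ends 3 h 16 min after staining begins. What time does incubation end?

17:15

The digestion step ends at 15:36 + 328 min = 21:04.
Staining starts at 21:04 − 425 min = 13:59.
Incubation ends at 13:59 + 196 min = 17:15.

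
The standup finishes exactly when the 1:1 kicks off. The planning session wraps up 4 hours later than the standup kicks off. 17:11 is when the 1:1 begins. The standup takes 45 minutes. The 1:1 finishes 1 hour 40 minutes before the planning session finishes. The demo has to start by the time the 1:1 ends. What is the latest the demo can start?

18:46

The standup ends at 17:11.
The standup starts at 17:11 − 45 min = 16:26.
The planning session ends at 16:26 + 240 min = 20:26.
The 1:1 ends at 20:26 − 100 min = 18:46.
The demo is bounded by the 1:1, so the latest it can start is 18:46.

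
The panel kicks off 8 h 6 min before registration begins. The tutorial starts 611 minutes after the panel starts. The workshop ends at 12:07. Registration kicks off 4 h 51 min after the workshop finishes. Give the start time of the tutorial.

19:03

Registration starts at 12:07 + 291 min = 16:58.
The panel starts at 16:58 − 486 min = 08:52.
The tutorial starts at 08:52 + 611 min = 19:03.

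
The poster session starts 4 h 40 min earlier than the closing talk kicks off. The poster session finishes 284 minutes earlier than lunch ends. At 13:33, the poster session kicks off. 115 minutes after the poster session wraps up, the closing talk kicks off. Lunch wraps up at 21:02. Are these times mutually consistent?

Yes

The poster session ends at 21:02 − 284 min = 16:18.
The closing talk starts at 16:18 + 115 min = 18:13.
The poster session starts at 18:13 − 280 min = 13:33.
That matches the stated 13:33, so the schedule is consistent.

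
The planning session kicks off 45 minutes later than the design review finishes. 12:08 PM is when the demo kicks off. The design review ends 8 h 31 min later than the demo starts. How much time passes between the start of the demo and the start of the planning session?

The design review ends at 12:08 PM + 511 min = 8:39 PM.
The planning session starts at 8:39 PM + 45 min = 9:24 PM.
From 12:08 PM to 9:24 PM is 9 h 16 min.

9 h 16 min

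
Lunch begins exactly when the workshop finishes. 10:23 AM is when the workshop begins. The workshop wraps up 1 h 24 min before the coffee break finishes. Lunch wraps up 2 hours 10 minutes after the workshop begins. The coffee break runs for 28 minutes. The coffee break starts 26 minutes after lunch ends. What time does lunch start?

Lunch ends at 10:23 AM + 130 min = 12:33 PM.
The coffee break starts at 12:33 PM + 26 min = 12:59 PM.
The coffee break ends at 12:59 PM + 28 min = 1:27 PM.
The workshop ends at 1:27 PM − 84 min = 12:03 PM.
So lunch starts at 12:03 PM.

12:03 PM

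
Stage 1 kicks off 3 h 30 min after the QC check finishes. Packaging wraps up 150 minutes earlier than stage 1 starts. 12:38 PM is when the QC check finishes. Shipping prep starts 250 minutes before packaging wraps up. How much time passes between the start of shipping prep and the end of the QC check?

190 minutes

Stage 1 starts at 12:38 PM + 210 min = 4:08 PM.
Packaging ends at 4:08 PM − 150 min = 1:38 PM.
Shipping prep starts at 1:38 PM − 250 min = 9:28 AM.
From 9:28 AM to 12:38 PM is 190 minutes.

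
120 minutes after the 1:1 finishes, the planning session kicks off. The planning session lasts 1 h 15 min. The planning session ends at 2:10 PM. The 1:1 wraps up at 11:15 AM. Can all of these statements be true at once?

The planning session starts at 11:15 AM + 120 min = 1:15 PM.
The planning session ends at 1:15 PM + 75 min = 2:30 PM.
But the planning session is also said to end at 2:10 PM — a 20-minute conflict.

No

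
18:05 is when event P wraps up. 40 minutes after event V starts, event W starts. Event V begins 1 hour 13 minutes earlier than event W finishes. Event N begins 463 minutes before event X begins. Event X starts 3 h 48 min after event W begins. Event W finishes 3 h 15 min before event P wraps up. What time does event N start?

Event W ends at 18:05 − 195 min = 14:50.
Event V starts at 14:50 − 73 min = 13:37.
Event W starts at 13:37 + 40 min = 14:17.
Event X starts at 14:17 + 228 min = 18:05.
Event N starts at 18:05 − 463 min = 10:22.

10:22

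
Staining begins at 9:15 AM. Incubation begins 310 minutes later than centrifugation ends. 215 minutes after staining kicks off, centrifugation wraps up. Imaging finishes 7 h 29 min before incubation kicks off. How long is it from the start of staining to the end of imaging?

76 minutes

Centrifugation ends at 9:15 AM + 215 min = 12:50 PM.
Incubation starts at 12:50 PM + 310 min = 6:00 PM.
Imaging ends at 6:00 PM − 449 min = 10:31 AM.
From 9:15 AM to 10:31 AM is 76 minutes.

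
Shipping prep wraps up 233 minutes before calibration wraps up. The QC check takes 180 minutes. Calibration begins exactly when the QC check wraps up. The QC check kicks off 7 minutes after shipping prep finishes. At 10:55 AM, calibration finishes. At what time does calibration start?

Shipping prep ends at 10:55 AM − 233 min = 7:02 AM.
The QC check starts at 7:02 AM + 7 min = 7:09 AM.
The QC check ends at 7:09 AM + 180 min = 10:09 AM.
So calibration starts at 10:09 AM.

10:09 AM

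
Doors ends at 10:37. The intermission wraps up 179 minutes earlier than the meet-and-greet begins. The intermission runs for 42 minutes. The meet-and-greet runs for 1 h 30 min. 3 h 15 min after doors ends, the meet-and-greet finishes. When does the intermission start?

The meet-and-greet ends at 10:37 + 195 min = 13:52.
The meet-and-greet starts at 13:52 − 90 min = 12:22.
The intermission ends at 12:22 − 179 min = 09:23.
The intermission starts at 09:23 − 42 min = 08:41.

08:41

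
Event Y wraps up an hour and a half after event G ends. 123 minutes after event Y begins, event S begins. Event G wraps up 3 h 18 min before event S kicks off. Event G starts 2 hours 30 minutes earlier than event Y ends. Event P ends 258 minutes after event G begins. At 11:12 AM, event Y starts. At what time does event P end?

1:15 PM

Event S starts at 11:12 AM + 123 min = 1:15 PM.
Event G ends at 1:15 PM − 198 min = 9:57 AM.
Event Y ends at 9:57 AM + 90 min = 11:27 AM.
Event G starts at 11:27 AM − 150 min = 8:57 AM.
Event P ends at 8:57 AM + 258 min = 1:15 PM.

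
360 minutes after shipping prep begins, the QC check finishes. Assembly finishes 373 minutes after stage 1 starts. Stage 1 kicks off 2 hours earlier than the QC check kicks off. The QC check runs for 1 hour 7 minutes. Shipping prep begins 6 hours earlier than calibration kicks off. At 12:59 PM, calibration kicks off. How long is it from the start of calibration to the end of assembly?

3 hours 6 minutes

Shipping prep starts at 12:59 PM − 360 min = 6:59 AM.
The QC check ends at 6:59 AM + 360 min = 12:59 PM.
The QC check starts at 12:59 PM − 67 min = 11:52 AM.
Stage 1 starts at 11:52 AM − 120 min = 9:52 AM.
Assembly ends at 9:52 AM + 373 min = 4:05 PM.
From 12:59 PM to 4:05 PM is 3 hours 6 minutes.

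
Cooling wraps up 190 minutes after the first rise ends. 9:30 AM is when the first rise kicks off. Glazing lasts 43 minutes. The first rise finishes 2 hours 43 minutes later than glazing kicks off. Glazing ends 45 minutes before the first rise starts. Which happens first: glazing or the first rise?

glazing

Glazing ends at 9:30 AM − 45 min = 8:45 AM.
Glazing starts at 8:45 AM − 43 min = 8:02 AM.
Glazing starts at 8:02 AM and the first rise starts at 9:30 AM, so glazing is first.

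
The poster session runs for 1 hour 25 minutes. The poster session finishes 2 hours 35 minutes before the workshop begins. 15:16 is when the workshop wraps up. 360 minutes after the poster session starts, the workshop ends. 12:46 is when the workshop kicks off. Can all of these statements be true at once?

No

The poster session ends at 12:46 − 155 min = 10:11.
The poster session starts at 10:11 − 85 min = 08:46.
The workshop ends at 08:46 + 360 min = 14:46.
But the workshop is also said to end at 15:16 — a 30-minute conflict.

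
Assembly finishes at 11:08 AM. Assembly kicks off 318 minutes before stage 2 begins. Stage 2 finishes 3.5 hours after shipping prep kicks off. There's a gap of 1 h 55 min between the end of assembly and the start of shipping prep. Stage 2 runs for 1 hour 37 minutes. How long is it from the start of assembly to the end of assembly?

Shipping prep starts at 11:08 AM + 115 min = 1:03 PM.
Stage 2 ends at 1:03 PM + 210 min = 4:33 PM.
Stage 2 starts at 4:33 PM − 97 min = 2:56 PM.
Assembly starts at 2:56 PM − 318 min = 9:38 AM.
From 9:38 AM to 11:08 AM is an hour and a half.

an hour and a half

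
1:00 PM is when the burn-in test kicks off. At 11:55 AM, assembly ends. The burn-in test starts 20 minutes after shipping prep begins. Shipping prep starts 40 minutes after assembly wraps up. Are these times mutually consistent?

No

Shipping prep starts at 11:55 AM + 40 min = 12:35 PM.
The burn-in test starts at 12:35 PM + 20 min = 12:55 PM.
But the burn-in test is also said to start at 1:00 PM — a 5-minute conflict.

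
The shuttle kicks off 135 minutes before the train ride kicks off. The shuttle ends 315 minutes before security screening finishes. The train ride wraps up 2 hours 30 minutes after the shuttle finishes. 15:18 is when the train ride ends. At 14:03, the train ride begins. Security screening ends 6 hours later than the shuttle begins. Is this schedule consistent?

No

The shuttle starts at 14:03 − 135 min = 11:48.
Security screening ends at 11:48 + 360 min = 17:48.
The shuttle ends at 17:48 − 315 min = 12:33.
The train ride ends at 12:33 + 150 min = 15:03.
But the train ride is also said to end at 15:18 — a 15-minute conflict.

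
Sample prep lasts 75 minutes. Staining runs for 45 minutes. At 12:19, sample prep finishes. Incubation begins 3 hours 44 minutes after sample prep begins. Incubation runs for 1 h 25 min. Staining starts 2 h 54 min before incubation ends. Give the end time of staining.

Sample prep starts at 12:19 − 75 min = 11:04.
Incubation starts at 11:04 + 224 min = 14:48.
Incubation ends at 14:48 + 85 min = 16:13.
Staining starts at 16:13 − 174 min = 13:19.
Staining ends at 13:19 + 45 min = 14:04.

14:04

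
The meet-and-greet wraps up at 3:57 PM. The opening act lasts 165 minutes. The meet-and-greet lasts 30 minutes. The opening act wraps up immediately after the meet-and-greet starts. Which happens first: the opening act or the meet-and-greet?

the opening act

The meet-and-greet starts at 3:57 PM − 30 min = 3:27 PM.
So the opening act ends at 3:27 PM.
The opening act starts at 3:27 PM − 165 min = 12:42 PM.
The opening act starts at 12:42 PM and the meet-and-greet starts at 3:27 PM, so the opening act is first.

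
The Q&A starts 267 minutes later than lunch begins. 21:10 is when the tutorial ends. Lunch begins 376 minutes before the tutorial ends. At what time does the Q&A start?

Lunch starts at 21:10 − 376 min = 14:54.
The Q&A starts at 14:54 + 267 min = 19:21.

19:21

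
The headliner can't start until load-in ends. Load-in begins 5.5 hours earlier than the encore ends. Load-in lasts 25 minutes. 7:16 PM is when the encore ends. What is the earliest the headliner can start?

Load-in starts at 7:16 PM − 330 min = 1:46 PM.
Load-in ends at 1:46 PM + 25 min = 2:11 PM.
The headliner is bounded by load-in, so the earliest it can start is 2:11 PM.

2:11 PM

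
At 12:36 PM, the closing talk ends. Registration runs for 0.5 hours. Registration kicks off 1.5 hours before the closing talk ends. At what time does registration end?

11:36 AM

Registration starts at 12:36 PM − 90 min = 11:06 AM.
Registration ends at 11:06 AM + 30 min = 11:36 AM.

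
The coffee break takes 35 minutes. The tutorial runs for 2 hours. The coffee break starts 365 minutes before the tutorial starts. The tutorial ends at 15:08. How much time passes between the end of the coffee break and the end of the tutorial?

450 minutes

The tutorial starts at 15:08 − 120 min = 13:08.
The coffee break starts at 13:08 − 365 min = 07:03.
The coffee break ends at 07:03 + 35 min = 07:38.
From 07:38 to 15:08 is 450 minutes.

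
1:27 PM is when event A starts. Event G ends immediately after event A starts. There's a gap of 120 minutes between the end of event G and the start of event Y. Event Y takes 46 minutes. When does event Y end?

Event G ends at 1:27 PM.
Event Y starts at 1:27 PM + 120 min = 3:27 PM.
Event Y ends at 3:27 PM + 46 min = 4:13 PM.

4:13 PM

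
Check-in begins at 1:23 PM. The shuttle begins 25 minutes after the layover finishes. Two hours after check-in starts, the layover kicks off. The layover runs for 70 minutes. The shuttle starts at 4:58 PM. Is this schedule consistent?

The layover starts at 1:23 PM + 120 min = 3:23 PM.
The layover ends at 3:23 PM + 70 min = 4:33 PM.
The shuttle starts at 4:33 PM + 25 min = 4:58 PM.
That matches the stated 4:58 PM, so the schedule is consistent.

Yes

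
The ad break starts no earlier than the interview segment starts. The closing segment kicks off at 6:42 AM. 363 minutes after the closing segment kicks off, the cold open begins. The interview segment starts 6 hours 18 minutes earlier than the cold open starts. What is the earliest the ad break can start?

The cold open starts at 6:42 AM + 363 min = 12:45 PM.
The interview segment starts at 12:45 PM − 378 min = 6:27 AM.
The ad break is bounded by the interview segment, so the earliest it can start is 6:27 AM.

6:27 AM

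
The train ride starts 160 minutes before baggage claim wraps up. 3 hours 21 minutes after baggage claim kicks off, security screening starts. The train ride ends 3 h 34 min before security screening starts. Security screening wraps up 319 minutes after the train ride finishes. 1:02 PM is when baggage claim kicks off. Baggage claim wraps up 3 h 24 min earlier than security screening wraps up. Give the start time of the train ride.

Security screening starts at 1:02 PM + 201 min = 4:23 PM.
The train ride ends at 4:23 PM − 214 min = 12:49 PM.
Security screening ends at 12:49 PM + 319 min = 6:08 PM.
Baggage claim ends at 6:08 PM − 204 min = 2:44 PM.
The train ride starts at 2:44 PM − 160 min = 12:04 PM.

12:04 PM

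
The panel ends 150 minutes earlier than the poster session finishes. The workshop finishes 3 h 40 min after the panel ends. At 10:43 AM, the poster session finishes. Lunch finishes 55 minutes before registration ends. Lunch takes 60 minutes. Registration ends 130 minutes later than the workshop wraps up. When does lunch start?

The panel ends at 10:43 AM − 150 min = 8:13 AM.
The workshop ends at 8:13 AM + 220 min = 11:53 AM.
Registration ends at 11:53 AM + 130 min = 2:03 PM.
Lunch ends at 2:03 PM − 55 min = 1:08 PM.
Lunch starts at 1:08 PM − 60 min = 12:08 PM.

12:08 PM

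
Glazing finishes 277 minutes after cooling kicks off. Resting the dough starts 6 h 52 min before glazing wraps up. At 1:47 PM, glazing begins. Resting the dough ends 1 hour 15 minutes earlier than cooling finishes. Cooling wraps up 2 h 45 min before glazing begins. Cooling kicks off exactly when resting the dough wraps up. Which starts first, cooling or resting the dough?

resting the dough

Cooling ends at 1:47 PM − 165 min = 11:02 AM.
Resting the dough ends at 11:02 AM − 75 min = 9:47 AM.
So cooling starts at 9:47 AM.
Glazing ends at 9:47 AM + 277 min = 2:24 PM.
Resting the dough starts at 2:24 PM − 412 min = 7:32 AM.
Cooling starts at 9:47 AM and resting the dough starts at 7:32 AM, so resting the dough is first.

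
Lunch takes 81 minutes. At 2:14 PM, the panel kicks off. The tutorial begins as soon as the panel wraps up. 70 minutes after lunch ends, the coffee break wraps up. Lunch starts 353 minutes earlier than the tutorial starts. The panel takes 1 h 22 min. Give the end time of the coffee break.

The panel ends at 2:14 PM + 82 min = 3:36 PM.
So the tutorial starts at 3:36 PM.
Lunch starts at 3:36 PM − 353 min = 9:43 AM.
Lunch ends at 9:43 AM + 81 min = 11:04 AM.
The coffee break ends at 11:04 AM + 70 min = 12:14 PM.

12:14 PM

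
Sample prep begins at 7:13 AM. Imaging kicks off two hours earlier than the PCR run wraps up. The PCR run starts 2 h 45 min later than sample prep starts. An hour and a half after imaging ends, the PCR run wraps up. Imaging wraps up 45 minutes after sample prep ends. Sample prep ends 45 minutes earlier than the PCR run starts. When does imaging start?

9:28 AM

The PCR run starts at 7:13 AM + 165 min = 9:58 AM.
Sample prep ends at 9:58 AM − 45 min = 9:13 AM.
Imaging ends at 9:13 AM + 45 min = 9:58 AM.
The PCR run ends at 9:58 AM + 90 min = 11:28 AM.
Imaging starts at 11:28 AM − 120 min = 9:28 AM.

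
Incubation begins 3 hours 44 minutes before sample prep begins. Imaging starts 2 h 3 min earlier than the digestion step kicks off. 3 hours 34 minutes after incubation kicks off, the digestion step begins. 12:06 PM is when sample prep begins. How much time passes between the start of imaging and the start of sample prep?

Incubation starts at 12:06 PM − 224 min = 8:22 AM.
The digestion step starts at 8:22 AM + 214 min = 11:56 AM.
Imaging starts at 11:56 AM − 123 min = 9:53 AM.
From 9:53 AM to 12:06 PM is 2 hours 13 minutes.

2 hours 13 minutes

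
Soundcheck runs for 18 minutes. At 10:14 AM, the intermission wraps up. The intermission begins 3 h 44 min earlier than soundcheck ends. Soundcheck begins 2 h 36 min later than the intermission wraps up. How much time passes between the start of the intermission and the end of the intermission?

Soundcheck starts at 10:14 AM + 156 min = 12:50 PM.
Soundcheck ends at 12:50 PM + 18 min = 1:08 PM.
The intermission starts at 1:08 PM − 224 min = 9:24 AM.
From 9:24 AM to 10:14 AM is 50 minutes.

50 minutes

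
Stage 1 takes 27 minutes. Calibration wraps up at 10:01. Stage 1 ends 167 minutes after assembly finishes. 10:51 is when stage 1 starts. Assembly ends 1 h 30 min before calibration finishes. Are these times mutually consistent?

Yes

Assembly ends at 10:01 − 90 min = 08:31.
Stage 1 ends at 08:31 + 167 min = 11:18.
Stage 1 starts at 11:18 − 27 min = 10:51.
That matches the stated 10:51, so the schedule is consistent.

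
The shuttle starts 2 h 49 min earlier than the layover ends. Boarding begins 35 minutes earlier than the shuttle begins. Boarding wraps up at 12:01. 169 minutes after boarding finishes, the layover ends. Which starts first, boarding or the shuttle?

The layover ends at 12:01 + 169 min = 14:50.
The shuttle starts at 14:50 − 169 min = 12:01.
Boarding starts at 12:01 − 35 min = 11:26.
Boarding starts at 11:26 and the shuttle starts at 12:01, so boarding is first.

boarding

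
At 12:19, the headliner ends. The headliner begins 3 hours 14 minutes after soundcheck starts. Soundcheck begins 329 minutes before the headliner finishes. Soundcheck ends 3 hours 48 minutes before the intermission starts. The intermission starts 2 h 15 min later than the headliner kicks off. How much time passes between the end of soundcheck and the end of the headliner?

228 minutes

Soundcheck starts at 12:19 − 329 min = 06:50.
The headliner starts at 06:50 + 194 min = 10:04.
The intermission starts at 10:04 + 135 min = 12:19.
Soundcheck ends at 12:19 − 228 min = 08:31.
From 08:31 to 12:19 is 228 minutes.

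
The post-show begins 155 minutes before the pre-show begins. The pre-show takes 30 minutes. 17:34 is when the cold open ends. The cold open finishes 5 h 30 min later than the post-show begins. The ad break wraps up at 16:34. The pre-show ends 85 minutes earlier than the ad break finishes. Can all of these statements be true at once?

Yes

The pre-show ends at 16:34 − 85 min = 15:09.
The pre-show starts at 15:09 − 30 min = 14:39.
The post-show starts at 14:39 − 155 min = 12:04.
The cold open ends at 12:04 + 330 min = 17:34.
That matches the stated 17:34, so the schedule is consistent.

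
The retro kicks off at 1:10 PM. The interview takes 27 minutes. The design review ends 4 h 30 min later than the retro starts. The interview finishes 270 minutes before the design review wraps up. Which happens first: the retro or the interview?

The design review ends at 1:10 PM + 270 min = 5:40 PM.
The interview ends at 5:40 PM − 270 min = 1:10 PM.
The interview starts at 1:10 PM − 27 min = 12:43 PM.
The retro starts at 1:10 PM and the interview starts at 12:43 PM, so the interview is first.

the interview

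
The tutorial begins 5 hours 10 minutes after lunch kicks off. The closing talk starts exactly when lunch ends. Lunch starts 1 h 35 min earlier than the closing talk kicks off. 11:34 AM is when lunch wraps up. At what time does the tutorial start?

The closing talk starts at 11:34 AM.
Lunch starts at 11:34 AM − 95 min = 9:59 AM.
The tutorial starts at 9:59 AM + 310 min = 3:09 PM.

3:09 PM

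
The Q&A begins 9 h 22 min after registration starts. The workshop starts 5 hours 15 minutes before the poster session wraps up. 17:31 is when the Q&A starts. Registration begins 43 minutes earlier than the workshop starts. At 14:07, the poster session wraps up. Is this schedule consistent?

The workshop starts at 14:07 − 315 min = 08:52.
Registration starts at 08:52 − 43 min = 08:09.
The Q&A starts at 08:09 + 562 min = 17:31.
That matches the stated 17:31, so the schedule is consistent.

Yes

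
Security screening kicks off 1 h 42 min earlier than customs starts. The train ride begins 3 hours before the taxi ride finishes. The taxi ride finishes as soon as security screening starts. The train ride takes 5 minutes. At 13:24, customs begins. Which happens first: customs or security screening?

security screening

Security screening starts at 13:24 − 102 min = 11:42.
Customs starts at 13:24 and security screening starts at 11:42, so security screening is first.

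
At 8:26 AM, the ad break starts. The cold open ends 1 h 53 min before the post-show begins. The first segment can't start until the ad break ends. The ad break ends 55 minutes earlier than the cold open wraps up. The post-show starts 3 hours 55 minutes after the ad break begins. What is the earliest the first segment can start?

9:33 AM

The post-show starts at 8:26 AM + 235 min = 12:21 PM.
The cold open ends at 12:21 PM − 113 min = 10:28 AM.
The ad break ends at 10:28 AM − 55 min = 9:33 AM.
The first segment is bounded by the ad break, so the earliest it can start is 9:33 AM.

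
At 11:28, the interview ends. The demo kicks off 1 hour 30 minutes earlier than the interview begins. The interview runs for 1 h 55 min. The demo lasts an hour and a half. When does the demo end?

The interview starts at 11:28 − 115 min = 09:33.
The demo starts at 09:33 − 90 min = 08:03.
The demo ends at 08:03 + 90 min = 09:33.

09:33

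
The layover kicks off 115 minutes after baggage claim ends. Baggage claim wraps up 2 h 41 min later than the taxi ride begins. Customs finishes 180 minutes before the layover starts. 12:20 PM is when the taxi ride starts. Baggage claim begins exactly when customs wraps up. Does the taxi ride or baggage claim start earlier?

the taxi ride

Baggage claim ends at 12:20 PM + 161 min = 3:01 PM.
The layover starts at 3:01 PM + 115 min = 4:56 PM.
Customs ends at 4:56 PM − 180 min = 1:56 PM.
So baggage claim starts at 1:56 PM.
The taxi ride starts at 12:20 PM and baggage claim starts at 1:56 PM, so the taxi ride is first.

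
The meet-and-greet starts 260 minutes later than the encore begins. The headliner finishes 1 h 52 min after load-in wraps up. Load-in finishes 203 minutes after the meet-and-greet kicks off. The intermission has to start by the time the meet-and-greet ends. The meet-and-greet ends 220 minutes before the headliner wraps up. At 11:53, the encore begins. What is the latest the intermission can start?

The meet-and-greet starts at 11:53 + 260 min = 16:13.
Load-in ends at 16:13 + 203 min = 19:36.
The headliner ends at 19:36 + 112 min = 21:28.
The meet-and-greet ends at 21:28 − 220 min = 17:48.
The intermission is bounded by the meet-and-greet, so the latest it can start is 17:48.

17:48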